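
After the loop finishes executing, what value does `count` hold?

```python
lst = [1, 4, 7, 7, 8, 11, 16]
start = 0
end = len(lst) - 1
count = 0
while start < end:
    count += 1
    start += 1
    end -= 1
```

Let's trace through this code step by step.

Initialize: lst = [1, 4, 7, 7, 8, 11, 16]
Initialize: start = 0
Initialize: end = 6
Initialize: count = 0
Entering loop: while start < end:
After iteration 1: start = 1, end = 5, count = 1
After iteration 2: start = 2, end = 4, count = 2
After iteration 3: start = 3, end = 3, count = 3
Loop ends.

Final answer: 3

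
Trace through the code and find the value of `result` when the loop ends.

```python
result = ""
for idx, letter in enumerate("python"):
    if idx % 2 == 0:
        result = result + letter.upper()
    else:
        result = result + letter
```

Let's trace through this code step by step.

Initialize: result = ''
Entering loop: for idx, letter in enumerate("python"):
After iteration 1: idx = 0, letter = 'p', result = 'P'
After iteration 2: idx = 1, letter = 'y', result = 'Py'
After iteration 3: idx = 2, letter = 't', result = 'PyT'
After iteration 4: idx = 3, letter = 'h', result = 'PyTh'
After iteration 5: idx = 4, letter = 'o', result = 'PyThO'
After iteration 6: idx = 5, letter = 'n', result = 'PyThOn'
Loop ends.

Final answer: 'PyThOn'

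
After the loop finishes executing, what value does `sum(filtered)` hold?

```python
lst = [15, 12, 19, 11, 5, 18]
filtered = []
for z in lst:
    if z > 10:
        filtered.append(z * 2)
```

Let's trace through this code step by step.

Initialize: lst = [15, 12, 19, 11, 5, 18]
Initialize: filtered = []
Entering loop: for z in lst:
After iteration 1: z = 15, filtered = [30]
After iteration 2: z = 12, filtered = [30, 24]
After iteration 3: z = 19, filtered = [30, 24, 38]
After iteration 4: z = 11, filtered = [30, 24, 38, 22]
After iteration 5: z = 5, filtered = [30, 24, 38, 22]
After iteration 6: z = 18, filtered = [30, 24, 38, 22, 36]
Loop ends.
sum(filtered) = 150

Final answer: 150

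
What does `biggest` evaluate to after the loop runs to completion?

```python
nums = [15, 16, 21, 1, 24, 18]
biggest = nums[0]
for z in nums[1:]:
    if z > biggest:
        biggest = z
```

Let's trace through this code step by step.

Initialize: nums = [15, 16, 21, 1, 24, 18]
Initialize: biggest = 15
Entering loop: for z in nums[1:]:
After iteration 1: z = 16, biggest = 16
After iteration 2: z = 21, biggest = 21
After iteration 3: z = 1, biggest = 21
After iteration 4: z = 24, biggest = 24
After iteration 5: z = 18, biggest = 24
Loop ends.

Final answer: 24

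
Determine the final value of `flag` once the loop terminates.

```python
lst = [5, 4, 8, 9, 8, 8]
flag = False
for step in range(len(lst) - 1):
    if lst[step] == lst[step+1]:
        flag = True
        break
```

Let's trace through this code step by step.

Initialize: lst = [5, 4, 8, 9, 8, 8]
Initialize: flag = False
Entering loop: for step in range(len(lst) - 1):
After iteration 1: step = 0, flag = False
After iteration 2: step = 1, flag = False
After iteration 3: step = 2, flag = False
After iteration 4: step = 3, flag = False
After iteration 5: step = 4, flag = True
Loop ends.

Final answer: True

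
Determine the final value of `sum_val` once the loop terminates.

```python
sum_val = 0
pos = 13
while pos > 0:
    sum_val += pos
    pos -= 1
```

Let's trace through this code step by step.

Initialize: sum_val = 0
Initialize: pos = 13
Entering loop: while pos > 0:
After iteration 1: sum_val = 13, pos = 12
After iteration 2: sum_val = 25, pos = 11
After iteration 3: sum_val = 36, pos = 10
After iteration 4: sum_val = 46, pos = 9
After iteration 5: sum_val = 55, pos = 8
After iteration 6: sum_val = 63, pos = 7
After iteration 7: sum_val = 70, pos = 6
After iteration 8: sum_val = 76, pos = 5
After iteration 9: sum_val = 81, pos = 4
After iteration 10: sum_val = 85, pos = 3
After iteration 11: sum_val = 88, pos = 2
After iteration 12: sum_val = 90, pos = 1
After iteration 13: sum_val = 91, pos = 0
Loop ends.

Final answer: 91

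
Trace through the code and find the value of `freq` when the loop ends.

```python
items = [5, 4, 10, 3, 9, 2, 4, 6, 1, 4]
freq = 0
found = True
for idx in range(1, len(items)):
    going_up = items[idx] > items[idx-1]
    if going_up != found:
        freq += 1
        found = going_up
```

Let's trace through this code step by step.

Initialize: items = [5, 4, 10, 3, 9, 2, 4, 6, 1, 4]
Initialize: freq = 0
Initialize: found = True
Entering loop: for idx in range(1, len(items)):
After iteration 1: idx = 1, freq = 1, found = False, going_up = False
After iteration 2: idx = 2, freq = 2, found = True, going_up = True
After iteration 3: idx = 3, freq = 3, found = False, going_up = False
After iteration 4: idx = 4, freq = 4, found = True, going_up = True
After iteration 5: idx = 5, freq = 5, found = False, going_up = False
After iteration 6: idx = 6, freq = 6, found = True, going_up = True
After iteration 7: idx = 7, freq = 6, found = True, going_up = True
After iteration 8: idx = 8, freq = 7, found = False, going_up = False
After iteration 9: idx = 9, freq = 8, found = True, going_up = True
Loop ends.

Final answer: 8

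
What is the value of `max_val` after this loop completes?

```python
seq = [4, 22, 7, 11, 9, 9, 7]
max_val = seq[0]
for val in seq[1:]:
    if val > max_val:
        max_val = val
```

Let's trace through this code step by step.

Initialize: seq = [4, 22, 7, 11, 9, 9, 7]
Initialize: max_val = 4
Entering loop: for val in seq[1:]:
After iteration 1: val = 22, max_val = 22
After iteration 2: val = 7, max_val = 22
After iteration 3: val = 11, max_val = 22
After iteration 4: val = 9, max_val = 22
After iteration 5: val = 9, max_val = 22
After iteration 6: val = 7, max_val = 22
Loop ends.

Final answer: 22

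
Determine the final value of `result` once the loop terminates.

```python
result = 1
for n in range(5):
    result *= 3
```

Let's trace through this code step by step.

Initialize: result = 1
Entering loop: for n in range(5):
After iteration 1: n = 0, result = 3
After iteration 2: n = 1, result = 9
After iteration 3: n = 2, result = 27
After iteration 4: n = 3, result = 81
After iteration 5: n = 4, result = 243
Loop ends.

Final answer: 243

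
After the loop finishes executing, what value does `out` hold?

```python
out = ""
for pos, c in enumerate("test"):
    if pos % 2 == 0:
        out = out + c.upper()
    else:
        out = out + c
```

Let's trace through this code step by step.

Initialize: out = ''
Entering loop: for pos, c in enumerate("test"):
After iteration 1: pos = 0, c = 't', out = 'T'
After iteration 2: pos = 1, c = 'e', out = 'Te'
After iteration 3: pos = 2, c = 's', out = 'TeS'
After iteration 4: pos = 3, c = 't', out = 'TeSt'
Loop ends.

Final answer: 'TeSt'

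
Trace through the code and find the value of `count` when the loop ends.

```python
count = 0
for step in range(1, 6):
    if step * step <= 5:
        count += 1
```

Let's trace through this code step by step.

Initialize: count = 0
Entering loop: for step in range(1, 6):
After iteration 1: step = 1, count = 1
After iteration 2: step = 2, count = 2
After iteration 3: step = 3, count = 2
After iteration 4: step = 4, count = 2
After iteration 5: step = 5, count = 2
Loop ends.

Final answer: 2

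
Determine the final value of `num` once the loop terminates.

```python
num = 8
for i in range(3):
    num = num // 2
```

Let's trace through this code step by step.

Initialize: num = 8
Entering loop: for i in range(3):
After iteration 1: i = 0, num = 4
After iteration 2: i = 1, num = 2
After iteration 3: i = 2, num = 1
Loop ends.

Final answer: 1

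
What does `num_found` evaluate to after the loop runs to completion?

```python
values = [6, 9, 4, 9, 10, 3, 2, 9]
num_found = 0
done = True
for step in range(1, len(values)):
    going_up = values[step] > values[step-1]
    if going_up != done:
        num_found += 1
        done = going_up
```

Let's trace through this code step by step.

Initialize: values = [6, 9, 4, 9, 10, 3, 2, 9]
Initialize: num_found = 0
Initialize: done = True
Entering loop: for step in range(1, len(values)):
After iteration 1: step = 1, num_found = 0, done = True, going_up = True
After iteration 2: step = 2, num_found = 1, done = False, going_up = False
After iteration 3: step = 3, num_found = 2, done = True, going_up = True
After iteration 4: step = 4, num_found = 2, done = True, going_up = True
After iteration 5: step = 5, num_found = 3, done = False, going_up = False
After iteration 6: step = 6, num_found = 3, done = False, going_up = False
After iteration 7: step = 7, num_found = 4, done = True, going_up = True
Loop ends.

Final answer: 4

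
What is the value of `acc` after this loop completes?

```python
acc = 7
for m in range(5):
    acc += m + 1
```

Let's trace through this code step by step.

Initialize: acc = 7
Entering loop: for m in range(5):
After iteration 1: m = 0, acc = 8
After iteration 2: m = 1, acc = 10
After iteration 3: m = 2, acc = 13
After iteration 4: m = 3, acc = 17
After iteration 5: m = 4, acc = 22
Loop ends.

Final answer: 22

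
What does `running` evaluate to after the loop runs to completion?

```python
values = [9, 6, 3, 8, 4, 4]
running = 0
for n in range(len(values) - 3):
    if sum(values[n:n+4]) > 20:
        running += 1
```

Let's trace through this code step by step.

Initialize: values = [9, 6, 3, 8, 4, 4]
Initialize: running = 0
Entering loop: for n in range(len(values) - 3):
After iteration 1: n = 0, running = 1
After iteration 2: n = 1, running = 2
After iteration 3: n = 2, running = 2
Loop ends.

Final answer: 2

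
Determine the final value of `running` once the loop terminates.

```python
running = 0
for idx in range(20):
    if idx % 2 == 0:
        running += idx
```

Let's trace through this code step by step.

Initialize: running = 0
Entering loop: for idx in range(20):
After iteration 1: idx = 0, running = 0
After iteration 2: idx = 1, running = 0
After iteration 3: idx = 2, running = 2
After iteration 4: idx = 3, running = 2
After iteration 5: idx = 4, running = 6
After iteration 6: idx = 5, running = 6
After iteration 7: idx = 6, running = 12
After iteration 8: idx = 7, running = 12
After iteration 9: idx = 8, running = 20
After iteration 10: idx = 9, running = 20
After iteration 11: idx = 10, running = 30
After iteration 12: idx = 11, running = 30
After iteration 13: idx = 12, running = 42
After iteration 14: idx = 13, running = 42
After iteration 15: idx = 14, running = 56
After iteration 16: idx = 15, running = 56
After iteration 17: idx = 16, running = 72
After iteration 18: idx = 17, running = 72
After iteration 19: idx = 18, running = 90
After iteration 20: idx = 19, running = 90
Loop ends.

Final answer: 90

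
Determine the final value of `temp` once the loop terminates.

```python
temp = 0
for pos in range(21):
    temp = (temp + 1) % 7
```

Let's trace through this code step by step.

Initialize: temp = 0
Entering loop: for pos in range(21):
After iteration 1: pos = 0, temp = 1
After iteration 2: pos = 1, temp = 2
After iteration 3: pos = 2, temp = 3
After iteration 4: pos = 3, temp = 4
After iteration 5: pos = 4, temp = 5
After iteration 6: pos = 5, temp = 6
After iteration 7: pos = 6, temp = 0
After iteration 8: pos = 7, temp = 1
After iteration 9: pos = 8, temp = 2
After iteration 10: pos = 9, temp = 3
After iteration 11: pos = 10, temp = 4
After iteration 12: pos = 11, temp = 5
After iteration 13: pos = 12, temp = 6
After iteration 14: pos = 13, temp = 0
After iteration 15: pos = 14, temp = 1
After iteration 16: pos = 15, temp = 2
After iteration 17: pos = 16, temp = 3
After iteration 18: pos = 17, temp = 4
After iteration 19: pos = 18, temp = 5
After iteration 20: pos = 19, temp = 6
After iteration 21: pos = 20, temp = 0
Loop ends.

Final answer: 0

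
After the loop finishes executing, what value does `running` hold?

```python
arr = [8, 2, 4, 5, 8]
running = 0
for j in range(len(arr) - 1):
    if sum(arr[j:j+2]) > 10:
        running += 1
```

Let's trace through this code step by step.

Initialize: arr = [8, 2, 4, 5, 8]
Initialize: running = 0
Entering loop: for j in range(len(arr) - 1):
After iteration 1: j = 0, running = 0
After iteration 2: j = 1, running = 0
After iteration 3: j = 2, running = 0
After iteration 4: j = 3, running = 1
Loop ends.

Final answer: 1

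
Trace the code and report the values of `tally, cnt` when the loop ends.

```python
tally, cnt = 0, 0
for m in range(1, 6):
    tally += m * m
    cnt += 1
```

Let's trace through this code step by step.

Initialize: tally = 0
Initialize: cnt = 0
Entering loop: for m in range(1, 6):
After iteration 1: m = 1, tally = 1, cnt = 1
After iteration 2: m = 2, tally = 5, cnt = 2
After iteration 3: m = 3, tally = 14, cnt = 3
After iteration 4: m = 4, tally = 30, cnt = 4
After iteration 5: m = 5, tally = 55, cnt = 5
Loop ends.

Final answer: 55, 5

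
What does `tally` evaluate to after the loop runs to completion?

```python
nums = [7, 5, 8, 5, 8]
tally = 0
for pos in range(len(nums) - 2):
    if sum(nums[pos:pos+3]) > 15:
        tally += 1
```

Let's trace through this code step by step.

Initialize: nums = [7, 5, 8, 5, 8]
Initialize: tally = 0
Entering loop: for pos in range(len(nums) - 2):
After iteration 1: pos = 0, tally = 1
After iteration 2: pos = 1, tally = 2
After iteration 3: pos = 2, tally = 3
Loop ends.

Final answer: 3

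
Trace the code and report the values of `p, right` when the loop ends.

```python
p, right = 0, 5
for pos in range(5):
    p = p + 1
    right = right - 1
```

Let's trace through this code step by step.

Initialize: p = 0
Initialize: right = 5
Entering loop: for pos in range(5):
After iteration 1: pos = 0, p = 1, right = 4
After iteration 2: pos = 1, p = 2, right = 3
After iteration 3: pos = 2, p = 3, right = 2
After iteration 4: pos = 3, p = 4, right = 1
After iteration 5: pos = 4, p = 5, right = 0
Loop ends.

Final answer: 5, 0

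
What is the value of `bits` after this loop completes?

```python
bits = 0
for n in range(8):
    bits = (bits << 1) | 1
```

Let's trace through this code step by step.

Initialize: bits = 0
Entering loop: for n in range(8):
After iteration 1: n = 0, bits = 1
After iteration 2: n = 1, bits = 3
After iteration 3: n = 2, bits = 7
After iteration 4: n = 3, bits = 15
After iteration 5: n = 4, bits = 31
After iteration 6: n = 5, bits = 63
After iteration 7: n = 6, bits = 127
After iteration 8: n = 7, bits = 255
Loop ends.

Final answer: 255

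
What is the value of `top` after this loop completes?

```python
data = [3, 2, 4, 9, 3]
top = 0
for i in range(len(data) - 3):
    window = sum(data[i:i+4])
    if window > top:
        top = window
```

Let's trace through this code step by step.

Initialize: data = [3, 2, 4, 9, 3]
Initialize: top = 0
Entering loop: for i in range(len(data) - 3):
After iteration 1: i = 0, top = 18
After iteration 2: i = 1, top = 18
Loop ends.

Final answer: 18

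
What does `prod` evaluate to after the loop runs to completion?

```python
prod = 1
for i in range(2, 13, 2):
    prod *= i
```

Let's trace through this code step by step.

Initialize: prod = 1
Entering loop: for i in range(2, 13, 2):
After iteration 1: i = 2, prod = 2
After iteration 2: i = 4, prod = 8
After iteration 3: i = 6, prod = 48
After iteration 4: i = 8, prod = 384
After iteration 5: i = 10, prod = 3840
After iteration 6: i = 12, prod = 46080
Loop ends.

Final answer: 46080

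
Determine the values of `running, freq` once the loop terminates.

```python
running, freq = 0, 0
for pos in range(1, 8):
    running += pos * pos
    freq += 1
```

Let's trace through this code step by step.

Initialize: running = 0
Initialize: freq = 0
Entering loop: for pos in range(1, 8):
After iteration 1: pos = 1, running = 1, freq = 1
After iteration 2: pos = 2, running = 5, freq = 2
After iteration 3: pos = 3, running = 14, freq = 3
After iteration 4: pos = 4, running = 30, freq = 4
After iteration 5: pos = 5, running = 55, freq = 5
After iteration 6: pos = 6, running = 91, freq = 6
After iteration 7: pos = 7, running = 140, freq = 7
Loop ends.

Final answer: 140, 7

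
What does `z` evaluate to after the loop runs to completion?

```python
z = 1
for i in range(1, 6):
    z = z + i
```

Let's trace through this code step by step.

Initialize: z = 1
Entering loop: for i in range(1, 6):
After iteration 1: i = 1, z = 2
After iteration 2: i = 2, z = 4
After iteration 3: i = 3, z = 7
After iteration 4: i = 4, z = 11
After iteration 5: i = 5, z = 16
Loop ends.

Final answer: 16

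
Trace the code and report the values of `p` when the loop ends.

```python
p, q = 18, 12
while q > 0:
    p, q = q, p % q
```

Let's trace through this code step by step.

Initialize: p = 18
Initialize: q = 12
Entering loop: while q > 0:
After iteration 1: p = 12, q = 6
After iteration 2: p = 6, q = 0
Loop ends.

Final answer: 6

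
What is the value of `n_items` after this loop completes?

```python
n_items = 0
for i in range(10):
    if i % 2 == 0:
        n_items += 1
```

Let's trace through this code step by step.

Initialize: n_items = 0
Entering loop: for i in range(10):
After iteration 1: i = 0, n_items = 1
After iteration 2: i = 1, n_items = 1
After iteration 3: i = 2, n_items = 2
After iteration 4: i = 3, n_items = 2
After iteration 5: i = 4, n_items = 3
After iteration 6: i = 5, n_items = 3
After iteration 7: i = 6, n_items = 4
After iteration 8: i = 7, n_items = 4
After iteration 9: i = 8, n_items = 5
After iteration 10: i = 9, n_items = 5
Loop ends.

Final answer: 5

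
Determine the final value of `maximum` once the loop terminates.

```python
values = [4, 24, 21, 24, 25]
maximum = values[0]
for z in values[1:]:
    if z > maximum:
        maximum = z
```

Let's trace through this code step by step.

Initialize: values = [4, 24, 21, 24, 25]
Initialize: maximum = 4
Entering loop: for z in values[1:]:
After iteration 1: z = 24, maximum = 24
After iteration 2: z = 21, maximum = 24
After iteration 3: z = 24, maximum = 24
After iteration 4: z = 25, maximum = 25
Loop ends.

Final answer: 25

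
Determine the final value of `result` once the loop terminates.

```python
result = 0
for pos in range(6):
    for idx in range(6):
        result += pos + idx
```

Let's trace through this code step by step.

Initialize: result = 0
Entering loop: for pos in range(6):
After iteration 1: pos = 0, result = 15
After iteration 2: pos = 1, result = 36
After iteration 3: pos = 2, result = 63
After iteration 4: pos = 3, result = 96
After iteration 5: pos = 4, result = 135
After iteration 6: pos = 5, result = 180
Loop ends.

Final answer: 180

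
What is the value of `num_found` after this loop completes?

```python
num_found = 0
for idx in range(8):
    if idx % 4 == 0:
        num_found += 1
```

Let's trace through this code step by step.

Initialize: num_found = 0
Entering loop: for idx in range(8):
After iteration 1: idx = 0, num_found = 1
After iteration 2: idx = 1, num_found = 1
After iteration 3: idx = 2, num_found = 1
After iteration 4: idx = 3, num_found = 1
After iteration 5: idx = 4, num_found = 2
After iteration 6: idx = 5, num_found = 2
After iteration 7: idx = 6, num_found = 2
After iteration 8: idx = 7, num_found = 2
Loop ends.

Final answer: 2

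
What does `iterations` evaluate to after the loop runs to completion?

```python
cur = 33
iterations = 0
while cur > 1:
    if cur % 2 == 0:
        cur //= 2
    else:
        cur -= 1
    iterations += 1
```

Let's trace through this code step by step.

Initialize: cur = 33
Initialize: iterations = 0
Entering loop: while cur > 1:
After iteration 1: cur = 32, iterations = 1
After iteration 2: cur = 16, iterations = 2
After iteration 3: cur = 8, iterations = 3
After iteration 4: cur = 4, iterations = 4
After iteration 5: cur = 2, iterations = 5
After iteration 6: cur = 1, iterations = 6
Loop ends.

Final answer: 6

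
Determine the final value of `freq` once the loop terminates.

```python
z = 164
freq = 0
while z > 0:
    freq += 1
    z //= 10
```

Let's trace through this code step by step.

Initialize: z = 164
Initialize: freq = 0
Entering loop: while z > 0:
After iteration 1: z = 16, freq = 1
After iteration 2: z = 1, freq = 2
After iteration 3: z = 0, freq = 3
Loop ends.

Final answer: 3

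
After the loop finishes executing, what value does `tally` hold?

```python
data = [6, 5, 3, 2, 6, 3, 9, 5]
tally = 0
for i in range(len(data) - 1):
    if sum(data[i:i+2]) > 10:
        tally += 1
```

Let's trace through this code step by step.

Initialize: data = [6, 5, 3, 2, 6, 3, 9, 5]
Initialize: tally = 0
Entering loop: for i in range(len(data) - 1):
After iteration 1: i = 0, tally = 1
After iteration 2: i = 1, tally = 1
After iteration 3: i = 2, tally = 1
After iteration 4: i = 3, tally = 1
After iteration 5: i = 4, tally = 1
After iteration 6: i = 5, tally = 2
After iteration 7: i = 6, tally = 3
Loop ends.

Final answer: 3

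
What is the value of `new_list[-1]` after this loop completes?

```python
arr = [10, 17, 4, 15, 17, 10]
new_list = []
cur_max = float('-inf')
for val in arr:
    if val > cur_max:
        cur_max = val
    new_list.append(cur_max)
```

Let's trace through this code step by step.

Initialize: arr = [10, 17, 4, 15, 17, 10]
Initialize: new_list = []
Initialize: cur_max = -inf
Entering loop: for val in arr:
After iteration 1: val = 10, new_list = [10], cur_max = 10
After iteration 2: val = 17, new_list = [10, 17], cur_max = 17
After iteration 3: val = 4, new_list = [10, 17, 17], cur_max = 17
After iteration 4: val = 15, new_list = [10, 17, 17, 17], cur_max = 17
After iteration 5: val = 17, new_list = [10, 17, 17, 17, 17], cur_max = 17
After iteration 6: val = 10, new_list = [10, 17, 17, 17, 17, 17], cur_max = 17
Loop ends.
new_list[-1] = 17

Final answer: 17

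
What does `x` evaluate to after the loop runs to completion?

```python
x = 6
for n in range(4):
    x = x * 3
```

Let's trace through this code step by step.

Initialize: x = 6
Entering loop: for n in range(4):
After iteration 1: n = 0, x = 18
After iteration 2: n = 1, x = 54
After iteration 3: n = 2, x = 162
After iteration 4: n = 3, x = 486
Loop ends.

Final answer: 486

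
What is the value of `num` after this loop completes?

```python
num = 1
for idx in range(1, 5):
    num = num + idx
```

Let's trace through this code step by step.

Initialize: num = 1
Entering loop: for idx in range(1, 5):
After iteration 1: idx = 1, num = 2
After iteration 2: idx = 2, num = 4
After iteration 3: idx = 3, num = 7
After iteration 4: idx = 4, num = 11
Loop ends.

Final answer: 11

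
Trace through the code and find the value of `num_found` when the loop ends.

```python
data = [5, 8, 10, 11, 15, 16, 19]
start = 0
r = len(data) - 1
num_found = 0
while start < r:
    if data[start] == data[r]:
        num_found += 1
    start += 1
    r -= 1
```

Let's trace through this code step by step.

Initialize: data = [5, 8, 10, 11, 15, 16, 19]
Initialize: start = 0
Initialize: r = 6
Initialize: num_found = 0
Entering loop: while start < r:
After iteration 1: start = 1, r = 5, num_found = 0
After iteration 2: start = 2, r = 4, num_found = 0
After iteration 3: start = 3, r = 3, num_found = 0
Loop ends.

Final answer: 0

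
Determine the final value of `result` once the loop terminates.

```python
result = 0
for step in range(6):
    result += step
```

Let's trace through this code step by step.

Initialize: result = 0
Entering loop: for step in range(6):
After iteration 1: step = 0, result = 0
After iteration 2: step = 1, result = 1
After iteration 3: step = 2, result = 3
After iteration 4: step = 3, result = 6
After iteration 5: step = 4, result = 10
After iteration 6: step = 5, result = 15
Loop ends.

Final answer: 15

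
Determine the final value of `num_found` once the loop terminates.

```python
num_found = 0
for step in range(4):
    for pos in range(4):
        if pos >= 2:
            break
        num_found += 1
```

Let's trace through this code step by step.

Initialize: num_found = 0
Entering loop: for step in range(4):
After iteration 1: step = 0, num_found = 2
After iteration 2: step = 1, num_found = 4
After iteration 3: step = 2, num_found = 6
After iteration 4: step = 3, num_found = 8
Loop ends.

Final answer: 8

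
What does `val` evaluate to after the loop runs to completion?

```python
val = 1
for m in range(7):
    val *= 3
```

Let's trace through this code step by step.

Initialize: val = 1
Entering loop: for m in range(7):
After iteration 1: m = 0, val = 3
After iteration 2: m = 1, val = 9
After iteration 3: m = 2, val = 27
After iteration 4: m = 3, val = 81
After iteration 5: m = 4, val = 243
After iteration 6: m = 5, val = 729
After iteration 7: m = 6, val = 2187
Loop ends.

Final answer: 2187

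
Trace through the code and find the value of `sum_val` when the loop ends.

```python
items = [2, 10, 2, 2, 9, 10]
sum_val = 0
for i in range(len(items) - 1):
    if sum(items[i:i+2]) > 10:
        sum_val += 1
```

Let's trace through this code step by step.

Initialize: items = [2, 10, 2, 2, 9, 10]
Initialize: sum_val = 0
Entering loop: for i in range(len(items) - 1):
After iteration 1: i = 0, sum_val = 1
After iteration 2: i = 1, sum_val = 2
After iteration 3: i = 2, sum_val = 2
After iteration 4: i = 3, sum_val = 3
After iteration 5: i = 4, sum_val = 4
Loop ends.

Final answer: 4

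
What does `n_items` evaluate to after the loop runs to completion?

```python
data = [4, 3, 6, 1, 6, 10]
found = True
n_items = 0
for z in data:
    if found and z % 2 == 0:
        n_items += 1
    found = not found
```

Let's trace through this code step by step.

Initialize: data = [4, 3, 6, 1, 6, 10]
Initialize: found = True
Initialize: n_items = 0
Entering loop: for z in data:
After iteration 1: z = 4, found = False, n_items = 1
After iteration 2: z = 3, found = True, n_items = 1
After iteration 3: z = 6, found = False, n_items = 2
After iteration 4: z = 1, found = True, n_items = 2
After iteration 5: z = 6, found = False, n_items = 3
After iteration 6: z = 10, found = True, n_items = 3
Loop ends.

Final answer: 3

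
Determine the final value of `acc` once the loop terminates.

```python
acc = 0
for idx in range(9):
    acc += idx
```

Let's trace through this code step by step.

Initialize: acc = 0
Entering loop: for idx in range(9):
After iteration 1: idx = 0, acc = 0
After iteration 2: idx = 1, acc = 1
After iteration 3: idx = 2, acc = 3
After iteration 4: idx = 3, acc = 6
After iteration 5: idx = 4, acc = 10
After iteration 6: idx = 5, acc = 15
After iteration 7: idx = 6, acc = 21
After iteration 8: idx = 7, acc = 28
After iteration 9: idx = 8, acc = 36
Loop ends.

Final answer: 36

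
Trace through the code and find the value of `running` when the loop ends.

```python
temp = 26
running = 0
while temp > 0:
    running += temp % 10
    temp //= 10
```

Let's trace through this code step by step.

Initialize: temp = 26
Initialize: running = 0
Entering loop: while temp > 0:
After iteration 1: temp = 2, running = 6
After iteration 2: temp = 0, running = 8
Loop ends.

Final answer: 8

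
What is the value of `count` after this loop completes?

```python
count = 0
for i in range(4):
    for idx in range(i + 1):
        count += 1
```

Let's trace through this code step by step.

Initialize: count = 0
Entering loop: for i in range(4):
After iteration 1: i = 0, count = 1, idx = 0
After iteration 2: i = 1, count = 3, idx = 1
After iteration 3: i = 2, count = 6, idx = 2
After iteration 4: i = 3, count = 10, idx = 3
Loop ends.

Final answer: 10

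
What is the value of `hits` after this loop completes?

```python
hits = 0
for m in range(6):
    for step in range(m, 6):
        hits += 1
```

Let's trace through this code step by step.

Initialize: hits = 0
Entering loop: for m in range(6):
After iteration 1: m = 0, hits = 6
After iteration 2: m = 1, hits = 11
After iteration 3: m = 2, hits = 15
After iteration 4: m = 3, hits = 18
After iteration 5: m = 4, hits = 20
After iteration 6: m = 5, hits = 21
Loop ends.

Final answer: 21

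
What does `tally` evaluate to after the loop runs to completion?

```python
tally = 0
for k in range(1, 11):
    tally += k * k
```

Let's trace through this code step by step.

Initialize: tally = 0
Entering loop: for k in range(1, 11):
After iteration 1: k = 1, tally = 1
After iteration 2: k = 2, tally = 5
After iteration 3: k = 3, tally = 14
After iteration 4: k = 4, tally = 30
After iteration 5: k = 5, tally = 55
After iteration 6: k = 6, tally = 91
After iteration 7: k = 7, tally = 140
After iteration 8: k = 8, tally = 204
After iteration 9: k = 9, tally = 285
After iteration 10: k = 10, tally = 385
Loop ends.

Final answer: 385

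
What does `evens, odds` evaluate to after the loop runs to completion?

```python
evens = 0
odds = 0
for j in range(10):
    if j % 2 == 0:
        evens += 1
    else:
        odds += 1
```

Let's trace through this code step by step.

Initialize: evens = 0
Initialize: odds = 0
Entering loop: for j in range(10):
After iteration 1: j = 0, evens = 1, odds = 0
After iteration 2: j = 1, evens = 1, odds = 1
After iteration 3: j = 2, evens = 2, odds = 1
After iteration 4: j = 3, evens = 2, odds = 2
After iteration 5: j = 4, evens = 3, odds = 2
After iteration 6: j = 5, evens = 3, odds = 3
After iteration 7: j = 6, evens = 4, odds = 3
After iteration 8: j = 7, evens = 4, odds = 4
After iteration 9: j = 8, evens = 5, odds = 4
After iteration 10: j = 9, evens = 5, odds = 5
Loop ends.

Final answer: 5, 5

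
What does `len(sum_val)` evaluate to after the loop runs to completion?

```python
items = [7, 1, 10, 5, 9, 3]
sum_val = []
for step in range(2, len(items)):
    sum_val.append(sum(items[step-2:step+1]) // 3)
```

Let's trace through this code step by step.

Initialize: items = [7, 1, 10, 5, 9, 3]
Initialize: sum_val = []
Entering loop: for step in range(2, len(items)):
After iteration 1: step = 2, sum_val = [6]
After iteration 2: step = 3, sum_val = [6, 5]
After iteration 3: step = 4, sum_val = [6, 5, 8]
After iteration 4: step = 5, sum_val = [6, 5, 8, 5]
Loop ends.
len(sum_val) = 4

Final answer: 4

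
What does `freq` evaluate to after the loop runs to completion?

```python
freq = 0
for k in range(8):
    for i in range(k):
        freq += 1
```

Let's trace through this code step by step.

Initialize: freq = 0
Entering loop: for k in range(8):
After iteration 1: k = 0, freq = 0
After iteration 2: k = 1, freq = 1, i = 0
After iteration 3: k = 2, freq = 3, i = 1
After iteration 4: k = 3, freq = 6, i = 2
After iteration 5: k = 4, freq = 10, i = 3
After iteration 6: k = 5, freq = 15, i = 4
After iteration 7: k = 6, freq = 21, i = 5
After iteration 8: k = 7, freq = 28, i = 6
Loop ends.

Final answer: 28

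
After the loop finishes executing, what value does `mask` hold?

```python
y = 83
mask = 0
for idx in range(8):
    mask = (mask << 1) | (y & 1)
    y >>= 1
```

Let's trace through this code step by step.

Initialize: y = 83
Initialize: mask = 0
Entering loop: for idx in range(8):
After iteration 1: idx = 0, y = 41, mask = 1
After iteration 2: idx = 1, y = 20, mask = 3
After iteration 3: idx = 2, y = 10, mask = 6
After iteration 4: idx = 3, y = 5, mask = 12
After iteration 5: idx = 4, y = 2, mask = 25
After iteration 6: idx = 5, y = 1, mask = 50
After iteration 7: idx = 6, y = 0, mask = 101
After iteration 8: idx = 7, y = 0, mask = 202
Loop ends.

Final answer: 202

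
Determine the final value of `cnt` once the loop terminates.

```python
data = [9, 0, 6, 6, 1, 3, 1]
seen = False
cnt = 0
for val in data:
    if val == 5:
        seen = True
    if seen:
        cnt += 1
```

Let's trace through this code step by step.

Initialize: data = [9, 0, 6, 6, 1, 3, 1]
Initialize: seen = False
Initialize: cnt = 0
Entering loop: for val in data:
After iteration 1: val = 9, cnt = 0
After iteration 2: val = 0, cnt = 0
After iteration 3: val = 6, cnt = 0
After iteration 4: val = 6, cnt = 0
After iteration 5: val = 1, cnt = 0
After iteration 6: val = 3, cnt = 0
After iteration 7: val = 1, cnt = 0
Loop ends.

Final answer: 0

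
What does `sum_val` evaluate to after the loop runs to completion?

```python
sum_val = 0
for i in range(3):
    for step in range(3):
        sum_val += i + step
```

Let's trace through this code step by step.

Initialize: sum_val = 0
Entering loop: for i in range(3):
After iteration 1: i = 0, sum_val = 3
After iteration 2: i = 1, sum_val = 9
After iteration 3: i = 2, sum_val = 18
Loop ends.

Final answer: 18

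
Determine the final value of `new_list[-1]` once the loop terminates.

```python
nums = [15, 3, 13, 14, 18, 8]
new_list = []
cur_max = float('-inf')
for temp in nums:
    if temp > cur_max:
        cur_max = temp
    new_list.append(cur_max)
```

Let's trace through this code step by step.

Initialize: nums = [15, 3, 13, 14, 18, 8]
Initialize: new_list = []
Initialize: cur_max = -inf
Entering loop: for temp in nums:
After iteration 1: temp = 15, new_list = [15], cur_max = 15
After iteration 2: temp = 3, new_list = [15, 15], cur_max = 15
After iteration 3: temp = 13, new_list = [15, 15, 15], cur_max = 15
After iteration 4: temp = 14, new_list = [15, 15, 15, 15], cur_max = 15
After iteration 5: temp = 18, new_list = [15, 15, 15, 15, 18], cur_max = 18
After iteration 6: temp = 8, new_list = [15, 15, 15, 15, 18, 18], cur_max = 18
Loop ends.
new_list[-1] = 18

Final answer: 18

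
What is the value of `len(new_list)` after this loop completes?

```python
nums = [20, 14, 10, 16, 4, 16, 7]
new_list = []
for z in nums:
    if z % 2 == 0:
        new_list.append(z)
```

Let's trace through this code step by step.

Initialize: nums = [20, 14, 10, 16, 4, 16, 7]
Initialize: new_list = []
Entering loop: for z in nums:
After iteration 1: z = 20, new_list = [20]
After iteration 2: z = 14, new_list = [20, 14]
After iteration 3: z = 10, new_list = [20, 14, 10]
After iteration 4: z = 16, new_list = [20, 14, 10, 16]
After iteration 5: z = 4, new_list = [20, 14, 10, 16, 4]
After iteration 6: z = 16, new_list = [20, 14, 10, 16, 4, 16]
After iteration 7: z = 7, new_list = [20, 14, 10, 16, 4, 16]
Loop ends.
len(new_list) = 6

Final answer: 6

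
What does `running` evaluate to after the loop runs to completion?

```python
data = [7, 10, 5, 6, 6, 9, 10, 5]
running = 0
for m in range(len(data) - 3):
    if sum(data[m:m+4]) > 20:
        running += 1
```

Let's trace through this code step by step.

Initialize: data = [7, 10, 5, 6, 6, 9, 10, 5]
Initialize: running = 0
Entering loop: for m in range(len(data) - 3):
After iteration 1: m = 0, running = 1
After iteration 2: m = 1, running = 2
After iteration 3: m = 2, running = 3
After iteration 4: m = 3, running = 4
After iteration 5: m = 4, running = 5
Loop ends.

Final answer: 5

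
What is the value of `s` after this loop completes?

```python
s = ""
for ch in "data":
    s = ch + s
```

Let's trace through this code step by step.

Initialize: s = ''
Entering loop: for ch in "data":
After iteration 1: ch = 'd', s = 'd'
After iteration 2: ch = 'a', s = 'ad'
After iteration 3: ch = 't', s = 'tad'
After iteration 4: ch = 'a', s = 'atad'
Loop ends.

Final answer: 'atad'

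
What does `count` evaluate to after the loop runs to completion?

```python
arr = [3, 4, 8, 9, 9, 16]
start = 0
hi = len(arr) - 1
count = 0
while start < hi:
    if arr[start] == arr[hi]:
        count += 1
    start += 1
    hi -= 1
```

Let's trace through this code step by step.

Initialize: arr = [3, 4, 8, 9, 9, 16]
Initialize: start = 0
Initialize: hi = 5
Initialize: count = 0
Entering loop: while start < hi:
After iteration 1: start = 1, hi = 4, count = 0
After iteration 2: start = 2, hi = 3, count = 0
After iteration 3: start = 3, hi = 2, count = 0
Loop ends.

Final answer: 0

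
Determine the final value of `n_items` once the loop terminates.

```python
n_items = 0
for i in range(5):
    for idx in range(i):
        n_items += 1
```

Let's trace through this code step by step.

Initialize: n_items = 0
Entering loop: for i in range(5):
After iteration 1: i = 0, n_items = 0
After iteration 2: i = 1, n_items = 1, idx = 0
After iteration 3: i = 2, n_items = 3, idx = 1
After iteration 4: i = 3, n_items = 6, idx = 2
After iteration 5: i = 4, n_items = 10, idx = 3
Loop ends.

Final answer: 10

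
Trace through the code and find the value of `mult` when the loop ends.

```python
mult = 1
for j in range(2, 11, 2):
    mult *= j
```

Let's trace through this code step by step.

Initialize: mult = 1
Entering loop: for j in range(2, 11, 2):
After iteration 1: j = 2, mult = 2
After iteration 2: j = 4, mult = 8
After iteration 3: j = 6, mult = 48
After iteration 4: j = 8, mult = 384
After iteration 5: j = 10, mult = 3840
Loop ends.

Final answer: 3840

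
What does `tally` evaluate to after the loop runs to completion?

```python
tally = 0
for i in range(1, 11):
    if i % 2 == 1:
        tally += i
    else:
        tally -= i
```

Let's trace through this code step by step.

Initialize: tally = 0
Entering loop: for i in range(1, 11):
After iteration 1: i = 1, tally = 1
After iteration 2: i = 2, tally = -1
After iteration 3: i = 3, tally = 2
After iteration 4: i = 4, tally = -2
After iteration 5: i = 5, tally = 3
After iteration 6: i = 6, tally = -3
After iteration 7: i = 7, tally = 4
After iteration 8: i = 8, tally = -4
After iteration 9: i = 9, tally = 5
After iteration 10: i = 10, tally = -5
Loop ends.

Final answer: -5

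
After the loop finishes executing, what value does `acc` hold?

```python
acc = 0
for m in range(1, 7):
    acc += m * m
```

Let's trace through this code step by step.

Initialize: acc = 0
Entering loop: for m in range(1, 7):
After iteration 1: m = 1, acc = 1
After iteration 2: m = 2, acc = 5
After iteration 3: m = 3, acc = 14
After iteration 4: m = 4, acc = 30
After iteration 5: m = 5, acc = 55
After iteration 6: m = 6, acc = 91
Loop ends.

Final answer: 91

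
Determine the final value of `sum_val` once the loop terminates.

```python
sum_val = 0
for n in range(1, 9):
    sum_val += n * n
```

Let's trace through this code step by step.

Initialize: sum_val = 0
Entering loop: for n in range(1, 9):
After iteration 1: n = 1, sum_val = 1
After iteration 2: n = 2, sum_val = 5
After iteration 3: n = 3, sum_val = 14
After iteration 4: n = 4, sum_val = 30
After iteration 5: n = 5, sum_val = 55
After iteration 6: n = 6, sum_val = 91
After iteration 7: n = 7, sum_val = 140
After iteration 8: n = 8, sum_val = 204
Loop ends.

Final answer: 204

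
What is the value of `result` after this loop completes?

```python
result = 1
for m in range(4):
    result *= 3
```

Let's trace through this code step by step.

Initialize: result = 1
Entering loop: for m in range(4):
After iteration 1: m = 0, result = 3
After iteration 2: m = 1, result = 9
After iteration 3: m = 2, result = 27
After iteration 4: m = 3, result = 81
Loop ends.

Final answer: 81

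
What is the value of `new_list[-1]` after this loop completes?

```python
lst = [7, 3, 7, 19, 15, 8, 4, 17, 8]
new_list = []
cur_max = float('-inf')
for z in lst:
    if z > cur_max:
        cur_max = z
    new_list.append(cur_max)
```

Let's trace through this code step by step.

Initialize: lst = [7, 3, 7, 19, 15, 8, 4, 17, 8]
Initialize: new_list = []
Initialize: cur_max = -inf
Entering loop: for z in lst:
After iteration 1: z = 7, new_list = [7], cur_max = 7
After iteration 2: z = 3, new_list = [7, 7], cur_max = 7
After iteration 3: z = 7, new_list = [7, 7, 7], cur_max = 7
After iteration 4: z = 19, new_list = [7, 7, 7, 19], cur_max = 19
After iteration 5: z = 15, new_list = [7, 7, 7, 19, 19], cur_max = 19
After iteration 6: z = 8, new_list = [7, 7, 7, 19, 19, 19], cur_max = 19
After iteration 7: z = 4, new_list = [7, 7, 7, 19, 19, 19, 19], cur_max = 19
After iteration 8: z = 17, new_list = [7, 7, 7, 19, 19, 19, 19, 19], cur_max = 19
After iteration 9: z = 8, new_list = [7, 7, 7, 19, 19, 19, 19, 19, 19], cur_max = 19
Loop ends.
new_list[-1] = 19

Final answer: 19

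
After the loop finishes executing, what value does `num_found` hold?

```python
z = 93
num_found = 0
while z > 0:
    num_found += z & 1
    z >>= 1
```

Let's trace through this code step by step.

Initialize: z = 93
Initialize: num_found = 0
Entering loop: while z > 0:
After iteration 1: z = 46, num_found = 1
After iteration 2: z = 23, num_found = 1
After iteration 3: z = 11, num_found = 2
After iteration 4: z = 5, num_found = 3
After iteration 5: z = 2, num_found = 4
After iteration 6: z = 1, num_found = 4
After iteration 7: z = 0, num_found = 5
Loop ends.

Final answer: 5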